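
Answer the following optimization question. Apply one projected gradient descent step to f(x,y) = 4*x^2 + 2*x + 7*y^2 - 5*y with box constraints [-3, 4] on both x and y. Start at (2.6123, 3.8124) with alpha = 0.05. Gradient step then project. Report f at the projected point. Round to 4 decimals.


Step 1: Compute gradient at (2.6123, 3.8124).
grad_x = 2*4*2.6123 + 2 = 22.8984
grad_y = 2*7*3.8124 - 5 = 48.3736
Step 2: Gradient step.
x_raw = 2.6123 - 0.05*22.8984 = 1.4674
y_raw = 3.8124 - 0.05*48.3736 = 1.3937
Step 3: Project onto [-3, 4].
x_proj = clip(1.4674) = 1.4674
y_proj = clip(1.3937) = 1.3937
Step 4: Evaluate f.
f(1.4674, 1.3937) = 18.1762


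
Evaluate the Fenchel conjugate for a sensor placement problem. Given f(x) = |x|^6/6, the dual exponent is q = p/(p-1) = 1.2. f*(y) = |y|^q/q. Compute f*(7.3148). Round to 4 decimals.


The conjugate exponent q satisfies 1/p + 1/q = 1.
p = 6, so q = 6/(6 - 1) = 1.2
|y|^q = 7.3148^1.2 = 10.8904
f*(7.3148) = 10.8904 / 1.2 = 9.0753


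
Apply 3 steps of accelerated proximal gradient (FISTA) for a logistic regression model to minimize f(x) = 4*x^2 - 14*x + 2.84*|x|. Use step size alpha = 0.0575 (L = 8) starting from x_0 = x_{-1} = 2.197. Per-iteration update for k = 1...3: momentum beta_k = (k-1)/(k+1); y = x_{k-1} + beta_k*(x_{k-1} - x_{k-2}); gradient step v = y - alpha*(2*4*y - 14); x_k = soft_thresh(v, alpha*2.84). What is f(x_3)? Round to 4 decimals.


FISTA on f(x) = 4*x^2 - 14*x + 2.84*|x|
L = 8, alpha = 0.0575
Iteration 1: beta = 0.0, y = 2.197 + 0.0*(2.197 - 2.197) = 2.197
  grad(y) = 3.576, v = y - alpha*grad = 1.9914
  prox(v) = soft_thresh(1.9914, 0.1633) = 1.8281
Iteration 2: beta = 0.3333, y = 1.8281 + 0.3333*(1.8281 - 2.197) = 1.7051
  grad(y) = -0.3591, v = y - alpha*grad = 1.7258
  prox(v) = soft_thresh(1.7258, 0.1633) = 1.5625
Iteration 3: beta = 0.5, y = 1.5625 + 0.5*(1.5625 - 1.8281) = 1.4296
  grad(y) = -2.5628, v = y - alpha*grad = 1.577
  prox(v) = soft_thresh(1.577, 0.1633) = 1.4137
f(x_3) = 4*1.4137^2 - 14*1.4137 + 2.84*|1.4137| = -7.7827


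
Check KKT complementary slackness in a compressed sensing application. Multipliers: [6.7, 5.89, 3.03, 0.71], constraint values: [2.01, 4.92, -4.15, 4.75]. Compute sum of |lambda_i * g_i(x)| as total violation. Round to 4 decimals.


KKT complementary slackness check:
lambda_1 * g_1 = 6.7 * 2.01 = 13.467
lambda_2 * g_2 = 5.89 * 4.92 = 28.9788
lambda_3 * g_3 = 3.03 * -4.15 = -12.5745
lambda_4 * g_4 = 0.71 * 4.75 = 3.3725
Total violation = 13.467 + 28.9788 + 12.5745 + 3.3725 = 58.3928


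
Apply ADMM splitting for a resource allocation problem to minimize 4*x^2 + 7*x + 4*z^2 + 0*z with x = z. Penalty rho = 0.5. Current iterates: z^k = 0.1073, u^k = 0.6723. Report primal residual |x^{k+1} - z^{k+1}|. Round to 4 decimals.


ADMM iteration with rho = 0.5, z^k = 0.1073, u^k = 0.6723
Step 1: x-update.
Minimize 4*x^2 + 7*x + (0.5/2)*(x - 0.1073 + 0.6723)^2
FOC: (2*4 + 0.5)*x = -7 + 0.5*(0.1073 - 0.6723)
x^{k+1} = -0.8568
Step 2: z-update.
Minimize 4*z^2 + 0*z + (0.5/2)*(-0.8568 - z + 0.6723)^2
FOC: (2*4 + 0.5)*z = 0 + 0.5*(-0.8568 + 0.6723)
z^{k+1} = -0.0109
Step 3: u-update.
u^{k+1} = 0.6723 - 0.8568 + 0.0109 = -0.1736
Step 4: Primal residual = |-0.8568 + 0.0109| = 0.8459


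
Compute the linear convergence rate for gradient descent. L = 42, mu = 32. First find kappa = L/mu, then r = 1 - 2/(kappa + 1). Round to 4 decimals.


Step 1: Compute the condition number.
kappa = L/mu = 42/32 = 1.3125
Step 2: Compute the convergence rate.
r = 1 - 2/(kappa + 1) = 1 - 2*mu/(L + mu) = (L - mu)/(L + mu) = 10/74 = 0.1351


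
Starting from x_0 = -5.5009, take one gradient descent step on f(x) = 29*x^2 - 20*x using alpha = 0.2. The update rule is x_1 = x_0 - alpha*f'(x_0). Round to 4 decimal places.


We compute the gradient at x_0 and apply the update.
f'(x) = 58*x - 20
f'(-5.5009) = 58*-5.5009 - 20 = -339.0522
x_1 = -5.5009 - 0.2*-339.0522 = 62.3095


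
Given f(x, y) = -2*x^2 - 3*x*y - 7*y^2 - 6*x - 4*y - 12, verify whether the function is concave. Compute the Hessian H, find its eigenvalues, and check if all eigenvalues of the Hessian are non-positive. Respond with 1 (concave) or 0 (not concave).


The Hessian of f(x,y) = -2*x^2 - 3*x*y - 7*y^2 - 6*x - 4*y - 12 is:
H = [[-4, -3], [-3, -14]]
Trace = -4 - 14 = -18
Determinant = -4*-14 - (-3)^2 = 47
Discriminant = (-18)^2 - 4*47 = 136.0
Eigenvalues: lambda_1 = -14.831, lambda_2 = -3.169
The function is concave.

1


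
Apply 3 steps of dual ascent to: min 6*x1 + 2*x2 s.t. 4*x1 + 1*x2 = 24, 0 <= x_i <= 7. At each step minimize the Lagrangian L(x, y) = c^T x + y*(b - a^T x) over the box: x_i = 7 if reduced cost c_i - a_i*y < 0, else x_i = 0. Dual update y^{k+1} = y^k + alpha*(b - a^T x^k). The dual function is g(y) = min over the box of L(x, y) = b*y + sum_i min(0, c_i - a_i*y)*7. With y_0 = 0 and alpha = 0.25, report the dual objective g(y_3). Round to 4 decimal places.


Dual ascent for LP: min 6*x1 + 2*x2, 4*x1 + 1*x2 = 24, 0 <= x_i <= 7
Step 1: y^k = 0.0, reduced costs: (6.0, 2.0)
  x^k = (0.0, 0.0), subgradient = b - a^T x = 24.0
  y^{k+1} = 0.0 + 0.25*24.0 = 6.0
Step 2: y^k = 6.0, reduced costs: (-18.0, -4.0)
  x^k = (7.0, 7.0), subgradient = b - a^T x = -11.0
  y^{k+1} = 6.0 + 0.25*-11.0 = 3.25
Step 3: y^k = 3.25, reduced costs: (-7.0, -1.25)
  x^k = (7.0, 7.0), subgradient = b - a^T x = -11.0
  y^{k+1} = 3.25 + 0.25*-11.0 = 0.5
Dual objective at y_3 = 0.5: reduced costs (4.0, 1.5), box minimizer x = (0.0, 0.0)
g(y_3) = b*y + (c1 - a1*y)*x1 + (c2 - a2*y)*x2 = 24*0.5 + 4.0*0.0 + 1.5*0.0 = 12.0 + 0.0 + 0.0 = 12.0


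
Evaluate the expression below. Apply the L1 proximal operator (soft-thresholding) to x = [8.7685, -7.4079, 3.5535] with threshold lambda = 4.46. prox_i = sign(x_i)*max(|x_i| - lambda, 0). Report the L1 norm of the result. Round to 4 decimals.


Soft-thresholding with lambda = 4.46:
prox(8.7685) = sign(8.7685)*max(|8.7685| - 4.46, 0) = 4.3085
prox(-7.4079) = sign(-7.4079)*max(|-7.4079| - 4.46, 0) = -2.9479
prox(3.5535) = sign(3.5535)*max(|3.5535| - 4.46, 0) = 0.0
prox(x) = [4.3085, -2.9479, 0.0]
||prox(x)||_1 = 4.3085 + 2.9479 + 0.0 = 7.2564


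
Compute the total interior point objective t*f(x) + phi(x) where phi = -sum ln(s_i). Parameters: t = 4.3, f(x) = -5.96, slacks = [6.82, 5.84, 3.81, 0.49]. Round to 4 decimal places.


Step 1: Compute log-barrier.
ln values: [1.9199, 1.7647, 1.3376, -0.7133]
phi = -(1.9199 + 1.7647 + 1.3376 - 0.7133) = -4.3089
Step 2: Compute augmented objective.
t*f(x) = 4.3*-5.96 = -25.628
Total = -25.628 - 4.3089 = -29.9369


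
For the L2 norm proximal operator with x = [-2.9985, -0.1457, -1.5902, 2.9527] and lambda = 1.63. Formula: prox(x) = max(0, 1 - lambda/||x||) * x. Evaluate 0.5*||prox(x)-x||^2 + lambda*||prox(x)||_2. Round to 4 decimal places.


Step 1: Compute ||x||.
||x|| = 4.501
Step 2: Compute scaling factor.
scale = max(0, 1 - 1.63/4.501) = 0.6379
Step 3: prox(x) = [-1.9126, -0.0929, -1.0143, 1.8834]
||prox(x)|| = 2.871
Step 4: Proximal objective.
0.5*||prox-x||^2 = 1.3285
lambda*||prox|| = 4.6797
Total = 6.0083


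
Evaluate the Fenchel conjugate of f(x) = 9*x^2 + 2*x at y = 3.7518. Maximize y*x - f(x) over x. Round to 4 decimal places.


f*(y) = sup_x {y*x - a*x^2 - b*x} = sup_x {(y-b)*x - a*x^2}
FOC: (y - b) - 2a*x = 0 => x* = (y - b)/(2a)
x* = (3.7518 - 2)/(2*9) = 0.0973
f*(3.7518) = (y-b)^2/(4a) = (3.7518 - 2)^2/(4*9)
= 3.0688/36 = 0.0852


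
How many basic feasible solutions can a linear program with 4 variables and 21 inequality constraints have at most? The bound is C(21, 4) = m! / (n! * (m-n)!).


Each vertex corresponds to some choice of n active constraints out of m, so the number of vertices is at most C(m, n) = m! / (n!(m-n)!).
m = 21, n = 4
Numerator: 21 * 20 * 19 * 18
Denominator: 4! = 24
C(21, 4) = 5985


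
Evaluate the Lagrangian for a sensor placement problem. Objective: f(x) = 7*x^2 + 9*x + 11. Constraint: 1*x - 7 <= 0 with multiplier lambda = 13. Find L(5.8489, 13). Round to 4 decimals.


Step 1: Evaluate f(x).
f(5.8489) = 7*5.8489^2 + 9*5.8489 + 11 = 303.1075
Step 2: Evaluate g(x).
g(5.8489) = 1*5.8489 - 7 = -1.1511
Step 3: Compute Lagrangian.
L = 303.1075 + 13*-1.1511 = 288.1432


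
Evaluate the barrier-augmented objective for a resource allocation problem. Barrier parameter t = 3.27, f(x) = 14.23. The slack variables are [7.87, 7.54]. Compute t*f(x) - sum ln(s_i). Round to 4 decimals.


Step 1: Compute log-barrier.
ln values: [2.0631, 2.0202]
phi = -(2.0631 + 2.0202) = -4.0833
Step 2: Compute augmented objective.
t*f(x) = 3.27*14.23 = 46.5321
Total = 46.5321 - 4.0833 = 42.4488


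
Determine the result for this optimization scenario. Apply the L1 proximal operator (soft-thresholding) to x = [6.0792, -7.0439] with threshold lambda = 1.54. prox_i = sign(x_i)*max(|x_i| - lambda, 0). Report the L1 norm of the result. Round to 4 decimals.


Soft-thresholding with lambda = 1.54:
prox(6.0792) = sign(6.0792)*max(|6.0792| - 1.54, 0) = 4.5392
prox(-7.0439) = sign(-7.0439)*max(|-7.0439| - 1.54, 0) = -5.5039
prox(x) = [4.5392, -5.5039]
||prox(x)||_1 = 4.5392 + 5.5039 = 10.0431


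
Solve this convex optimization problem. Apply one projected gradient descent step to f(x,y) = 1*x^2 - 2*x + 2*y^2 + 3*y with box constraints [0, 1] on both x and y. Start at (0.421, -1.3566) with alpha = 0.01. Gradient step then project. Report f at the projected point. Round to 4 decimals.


Step 1: Compute gradient at (0.421, -1.3566).
grad_x = 2*1*0.421 - 2 = -1.158
grad_y = 2*2*-1.3566 + 3 = -2.4264
Step 2: Gradient step.
x_raw = 0.421 - 0.01*-1.158 = 0.4326
y_raw = -1.3566 - 0.01*-2.4264 = -1.3323
Step 3: Project onto [0, 1].
x_proj = clip(0.4326) = 0.4326
y_proj = clip(-1.3323) = 0.0
Step 4: Evaluate f.
f(0.4326, 0.0) = -0.678


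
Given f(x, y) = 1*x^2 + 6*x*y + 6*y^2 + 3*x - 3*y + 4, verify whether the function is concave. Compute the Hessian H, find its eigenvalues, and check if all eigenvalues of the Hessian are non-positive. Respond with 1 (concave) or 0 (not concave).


The Hessian of f(x,y) = 1*x^2 + 6*x*y + 6*y^2 + 3*x - 3*y + 4 is:
H = [[2, 6], [6, 12]]
Trace = 2 + 12 = 14
Determinant = 2*12 - (6)^2 = -12
Discriminant = (14)^2 - 4*-12 = 244.0
Eigenvalues: lambda_1 = -0.8102, lambda_2 = 14.8102
The function is not concave.

0


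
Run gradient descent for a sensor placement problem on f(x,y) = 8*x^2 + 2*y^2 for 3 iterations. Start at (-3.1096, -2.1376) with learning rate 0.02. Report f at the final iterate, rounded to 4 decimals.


Gradient descent on f(x,y) = 8*x^2 + 2*y^2.
Starting point: (-3.1096, -2.1376), alpha = 0.02
Step 1: grad_x = 2*8*-3.1096 = -49.7536, grad_y = 2*2*-2.1376 = -8.5504
  x_1 = -3.1096 - 0.02*-49.7536 = -2.1145
  y_1 = -2.1376 - 0.02*-8.5504 = -1.9666
Step 2: grad_x = 2*8*-2.1145 = -33.8324, grad_y = 2*2*-1.9666 = -7.8664
  x_2 = -2.1145 - 0.02*-33.8324 = -1.4379
  y_2 = -1.9666 - 0.02*-7.8664 = -1.8093
Step 3: grad_x = 2*8*-1.4379 = -23.0061, grad_y = 2*2*-1.8093 = -7.2371
  x_3 = -1.4379 - 0.02*-23.0061 = -0.9778
  y_3 = -1.8093 - 0.02*-7.2371 = -1.6645
f(-0.9778, -1.6645) = 8*(-0.9778)^2 + 2*(-1.6645)^2 = 13.1894


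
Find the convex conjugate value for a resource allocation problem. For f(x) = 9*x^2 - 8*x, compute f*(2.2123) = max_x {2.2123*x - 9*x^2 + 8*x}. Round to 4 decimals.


f*(y) = sup_x {y*x - a*x^2 - b*x} = sup_x {(y-b)*x - a*x^2}
FOC: (y - b) - 2a*x = 0 => x* = (y - b)/(2a)
x* = (2.2123 + 8)/(2*9) = 0.5674
f*(2.2123) = (y-b)^2/(4a) = (2.2123 + 8)^2/(4*9)
= 104.2911/36 = 2.897


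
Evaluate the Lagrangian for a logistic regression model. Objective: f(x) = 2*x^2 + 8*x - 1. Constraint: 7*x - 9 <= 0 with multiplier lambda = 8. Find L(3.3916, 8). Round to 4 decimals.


Step 1: Evaluate f(x).
f(3.3916) = 2*3.3916^2 + 8*3.3916 - 1 = 49.1387
Step 2: Evaluate g(x).
g(3.3916) = 7*3.3916 - 9 = 14.7412
Step 3: Compute Lagrangian.
L = 49.1387 + 8*14.7412 = 167.0683


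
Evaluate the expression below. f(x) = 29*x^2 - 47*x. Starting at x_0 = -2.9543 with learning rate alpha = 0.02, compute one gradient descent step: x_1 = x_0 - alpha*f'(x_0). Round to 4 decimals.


We compute the gradient at x_0 and apply the update.
f'(x) = 58*x - 47
f'(-2.9543) = 58*-2.9543 - 47 = -218.3494
x_1 = -2.9543 - 0.02*-218.3494 = 1.4127


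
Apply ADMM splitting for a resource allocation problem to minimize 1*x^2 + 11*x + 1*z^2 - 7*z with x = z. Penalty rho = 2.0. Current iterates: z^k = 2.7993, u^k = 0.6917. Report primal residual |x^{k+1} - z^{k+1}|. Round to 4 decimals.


ADMM iteration with rho = 2.0, z^k = 2.7993, u^k = 0.6917
Step 1: x-update.
Minimize 1*x^2 + 11*x + (2.0/2)*(x - 2.7993 + 0.6917)^2
FOC: (2*1 + 2.0)*x = -11 + 2.0*(2.7993 - 0.6917)
x^{k+1} = -1.6962
Step 2: z-update.
Minimize 1*z^2 - 7*z + (2.0/2)*(-1.6962 - z + 0.6917)^2
FOC: (2*1 + 2.0)*z = 7 + 2.0*(-1.6962 + 0.6917)
z^{k+1} = 1.2478
Step 3: u-update.
u^{k+1} = 0.6917 - 1.6962 - 1.2478 = -2.2523
Step 4: Primal residual = |-1.6962 - 1.2478| = 2.944


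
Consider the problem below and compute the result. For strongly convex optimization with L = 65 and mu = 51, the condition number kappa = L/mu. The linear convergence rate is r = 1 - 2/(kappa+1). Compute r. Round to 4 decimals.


Step 1: Compute the condition number.
kappa = L/mu = 65/51 = 1.2745
Step 2: Compute the convergence rate.
r = 1 - 2/(kappa + 1) = 1 - 2*mu/(L + mu) = (L - mu)/(L + mu) = 14/116 = 0.1207


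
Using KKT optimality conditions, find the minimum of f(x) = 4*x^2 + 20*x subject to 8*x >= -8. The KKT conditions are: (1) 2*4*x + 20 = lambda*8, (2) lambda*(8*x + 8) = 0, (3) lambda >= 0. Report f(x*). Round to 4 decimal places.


Step 1: Try lambda = 0 (constraint inactive).
x_unc = -20/(2*4) = -2.5
Check: 8*-2.5 = -20.0 < -8 -- violated!
Step 2: Constraint must be active: 8*x = -8
x* = -8/8 = -1.0
lambda = (2*4*(-1.0) + 20)/8 = 1.5
Step 3: Compute optimal value.
f(x*) = 4*(-1.0)^2 + 20*(-1.0) = -16.0


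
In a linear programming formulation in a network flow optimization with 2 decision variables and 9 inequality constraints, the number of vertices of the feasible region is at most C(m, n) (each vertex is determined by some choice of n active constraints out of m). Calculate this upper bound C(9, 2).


Each vertex corresponds to some choice of n active constraints out of m, so the number of vertices is at most C(m, n) = m! / (n!(m-n)!).
m = 9, n = 2
Numerator: 9 * 8
Denominator: 2! = 2
C(9, 2) = 36


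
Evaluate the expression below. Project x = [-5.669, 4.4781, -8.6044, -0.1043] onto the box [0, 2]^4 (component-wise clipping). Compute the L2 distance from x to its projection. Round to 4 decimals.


Project each component onto [0, 2].
clip(-5.669) = 0.0, clip(4.4781) = 2.0, clip(-8.6044) = 0.0, clip(-0.1043) = 0.0
Projection = [0.0, 2.0, 0.0, 0.0]
Squared diffs: [32.1376, 6.141, 74.0357, 0.0109]
Distance = sqrt(112.3252) = 10.5984


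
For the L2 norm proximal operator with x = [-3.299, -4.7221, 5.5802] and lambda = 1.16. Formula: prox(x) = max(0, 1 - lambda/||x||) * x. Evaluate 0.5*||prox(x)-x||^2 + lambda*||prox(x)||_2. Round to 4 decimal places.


Step 1: Compute ||x||.
||x|| = 8.02
Step 2: Compute scaling factor.
scale = max(0, 1 - 1.16/8.02) = 0.8554
Step 3: prox(x) = [-2.8218, -4.0391, 4.7731]
||prox(x)|| = 6.86
Step 4: Proximal objective.
0.5*||prox-x||^2 = 0.6728
lambda*||prox|| = 7.9576
Total = 8.6304


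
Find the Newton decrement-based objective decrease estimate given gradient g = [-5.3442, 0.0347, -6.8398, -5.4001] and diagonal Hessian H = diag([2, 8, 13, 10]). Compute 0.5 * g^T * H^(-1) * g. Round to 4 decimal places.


Step 1: H is diagonal, so H^(-1) * g = [-2.6721, 0.0043, -0.5261, -0.54].
Step 2: g^T H^(-1) g = sum_i g_i^2 / H_ii
  = (-5.3442)^2/2 + (0.0347)^2/8 + (-6.8398)^2/13 + (-5.4001)^2/10
  = 14.2802 + 0.0002 + 3.5987 + 2.9161 = 20.7952
Step 3: Objective decrease = 0.5 * g^T H^(-1) g = 10.3976


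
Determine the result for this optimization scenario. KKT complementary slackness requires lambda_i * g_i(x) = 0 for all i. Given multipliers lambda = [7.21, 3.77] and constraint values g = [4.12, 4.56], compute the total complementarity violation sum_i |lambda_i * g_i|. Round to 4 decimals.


KKT complementary slackness check:
lambda_1 * g_1 = 7.21 * 4.12 = 29.7052
lambda_2 * g_2 = 3.77 * 4.56 = 17.1912
Total violation = 29.7052 + 17.1912 = 46.8964


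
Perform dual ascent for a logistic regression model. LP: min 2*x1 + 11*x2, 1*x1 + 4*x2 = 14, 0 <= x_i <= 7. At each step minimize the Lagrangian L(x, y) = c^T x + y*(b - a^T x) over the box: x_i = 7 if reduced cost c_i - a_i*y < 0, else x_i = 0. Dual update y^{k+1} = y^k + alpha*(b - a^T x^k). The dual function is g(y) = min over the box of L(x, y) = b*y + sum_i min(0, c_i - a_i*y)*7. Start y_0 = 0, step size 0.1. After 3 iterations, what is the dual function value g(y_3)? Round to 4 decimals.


Dual ascent for LP: min 2*x1 + 11*x2, 1*x1 + 4*x2 = 14, 0 <= x_i <= 7
Step 1: y^k = 0.0, reduced costs: (2.0, 11.0)
  x^k = (0.0, 0.0), subgradient = b - a^T x = 14.0
  y^{k+1} = 0.0 + 0.1*14.0 = 1.4
Step 2: y^k = 1.4, reduced costs: (0.6, 5.4)
  x^k = (0.0, 0.0), subgradient = b - a^T x = 14.0
  y^{k+1} = 1.4 + 0.1*14.0 = 2.8
Step 3: y^k = 2.8, reduced costs: (-0.8, -0.2)
  x^k = (7.0, 7.0), subgradient = b - a^T x = -21.0
  y^{k+1} = 2.8 + 0.1*-21.0 = 0.7
Dual objective at y_3 = 0.7: reduced costs (1.3, 8.2), box minimizer x = (0.0, 0.0)
g(y_3) = b*y + (c1 - a1*y)*x1 + (c2 - a2*y)*x2 = 14*0.7 + 1.3*0.0 + 8.2*0.0 = 9.8 + 0.0 + 0.0 = 9.8


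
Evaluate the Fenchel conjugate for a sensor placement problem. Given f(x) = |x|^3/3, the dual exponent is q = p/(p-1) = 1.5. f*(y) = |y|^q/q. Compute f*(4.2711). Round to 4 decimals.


The conjugate exponent q satisfies 1/p + 1/q = 1.
p = 3, so q = 3/(3 - 1) = 1.5
|y|^q = 4.2711^1.5 = 8.8269
f*(4.2711) = 8.8269 / 1.5 = 5.8846


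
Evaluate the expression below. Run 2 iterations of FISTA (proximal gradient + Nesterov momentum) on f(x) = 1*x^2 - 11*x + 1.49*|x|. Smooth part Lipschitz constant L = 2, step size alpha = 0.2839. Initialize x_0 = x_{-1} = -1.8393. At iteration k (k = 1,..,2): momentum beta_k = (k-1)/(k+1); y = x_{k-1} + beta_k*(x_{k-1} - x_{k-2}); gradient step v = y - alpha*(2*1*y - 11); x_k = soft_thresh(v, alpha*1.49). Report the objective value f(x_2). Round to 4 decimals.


FISTA on f(x) = 1*x^2 - 11*x + 1.49*|x|
L = 2, alpha = 0.2839
Iteration 1: beta = 0.0, y = -1.8393 + 0.0*(-1.8393 + 1.8393) = -1.8393
  grad(y) = -14.6786, v = y - alpha*grad = 2.328
  prox(v) = soft_thresh(2.328, 0.423) = 1.9049
Iteration 2: beta = 0.3333, y = 1.9049 + 0.3333*(1.9049 + 1.8393) = 3.153
  grad(y) = -4.694, v = y - alpha*grad = 4.4856
  prox(v) = soft_thresh(4.4856, 0.423) = 4.0626
f(x_2) = 1*4.0626^2 - 11*4.0626 + 1.49*|4.0626| = -22.1306


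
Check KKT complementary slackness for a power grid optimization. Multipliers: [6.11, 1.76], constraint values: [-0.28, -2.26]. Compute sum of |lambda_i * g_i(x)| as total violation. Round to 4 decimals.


KKT complementary slackness check:
lambda_1 * g_1 = 6.11 * -0.28 = -1.7108
lambda_2 * g_2 = 1.76 * -2.26 = -3.9776
Total violation = 1.7108 + 3.9776 = 5.6884


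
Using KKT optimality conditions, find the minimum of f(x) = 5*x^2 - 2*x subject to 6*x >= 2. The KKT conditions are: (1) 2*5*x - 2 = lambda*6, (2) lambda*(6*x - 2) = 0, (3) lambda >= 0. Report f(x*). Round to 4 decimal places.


Step 1: Try lambda = 0 (constraint inactive).
x_unc = 2/(2*5) = 0.2
Check: 6*0.2 = 1.2 < 2 -- violated!
Step 2: Constraint must be active: 6*x = 2
x* = 2/6 = 1/3 = 0.3333 (rounded; the exact value 1/3 is used below)
lambda = (2*5*(1/3) - 2)/6 = 0.2222
Step 3: Compute optimal value.
f(x*) = 5*(1/3)^2 - 2*(1/3) = -0.1111


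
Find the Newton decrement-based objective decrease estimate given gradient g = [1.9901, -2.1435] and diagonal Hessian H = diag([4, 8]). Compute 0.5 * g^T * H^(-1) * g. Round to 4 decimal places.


Step 1: H is diagonal, so H^(-1) * g = [0.4975, -0.2679].
Step 2: g^T H^(-1) g = sum_i g_i^2 / H_ii
  = (1.9901)^2/4 + (-2.1435)^2/8
  = 0.9901 + 0.5743 = 1.5644
Step 3: Objective decrease = 0.5 * g^T H^(-1) g = 0.7822


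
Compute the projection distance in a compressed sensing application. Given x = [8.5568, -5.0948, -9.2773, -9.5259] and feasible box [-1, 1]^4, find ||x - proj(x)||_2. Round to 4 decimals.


Project each component onto [-1, 1].
clip(8.5568) = 1.0, clip(-5.0948) = -1.0, clip(-9.2773) = -1.0, clip(-9.5259) = -1.0
Projection = [1.0, -1.0, -1.0, -1.0]
Squared diffs: [57.1052, 16.7674, 68.5137, 72.691]
Distance = sqrt(215.0773) = 14.6655


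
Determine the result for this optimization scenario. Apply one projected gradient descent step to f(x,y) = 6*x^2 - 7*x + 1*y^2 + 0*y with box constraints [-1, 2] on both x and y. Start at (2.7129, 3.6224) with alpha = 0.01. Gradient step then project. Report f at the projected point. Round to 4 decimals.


Step 1: Compute gradient at (2.7129, 3.6224).
grad_x = 2*6*2.7129 - 7 = 25.5548
grad_y = 2*1*3.6224 + 0 = 7.2448
Step 2: Gradient step.
x_raw = 2.7129 - 0.01*25.5548 = 2.4574
y_raw = 3.6224 - 0.01*7.2448 = 3.55
Step 3: Project onto [-1, 2].
x_proj = clip(2.4574) = 2.0
y_proj = clip(3.55) = 2.0
Step 4: Evaluate f.
f(2.0, 2.0) = 14.0


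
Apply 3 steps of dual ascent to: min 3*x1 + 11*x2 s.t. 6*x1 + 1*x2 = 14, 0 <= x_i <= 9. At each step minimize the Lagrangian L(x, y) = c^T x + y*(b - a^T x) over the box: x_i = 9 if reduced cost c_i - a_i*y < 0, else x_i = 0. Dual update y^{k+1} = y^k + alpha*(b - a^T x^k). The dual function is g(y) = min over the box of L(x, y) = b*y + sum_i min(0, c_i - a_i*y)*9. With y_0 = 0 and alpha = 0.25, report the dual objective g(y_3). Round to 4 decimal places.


Dual ascent for LP: min 3*x1 + 11*x2, 6*x1 + 1*x2 = 14, 0 <= x_i <= 9
Step 1: y^k = 0.0, reduced costs: (3.0, 11.0)
  x^k = (0.0, 0.0), subgradient = b - a^T x = 14.0
  y^{k+1} = 0.0 + 0.25*14.0 = 3.5
Step 2: y^k = 3.5, reduced costs: (-18.0, 7.5)
  x^k = (9.0, 0.0), subgradient = b - a^T x = -40.0
  y^{k+1} = 3.5 + 0.25*-40.0 = -6.5
Step 3: y^k = -6.5, reduced costs: (42.0, 17.5)
  x^k = (0.0, 0.0), subgradient = b - a^T x = 14.0
  y^{k+1} = -6.5 + 0.25*14.0 = -3.0
Dual objective at y_3 = -3.0: reduced costs (21.0, 14.0), box minimizer x = (0.0, 0.0)
g(y_3) = b*y + (c1 - a1*y)*x1 + (c2 - a2*y)*x2 = 14*(-3.0) + 21.0*0.0 + 14.0*0.0 = -42.0 + 0.0 + 0.0 = -42.0


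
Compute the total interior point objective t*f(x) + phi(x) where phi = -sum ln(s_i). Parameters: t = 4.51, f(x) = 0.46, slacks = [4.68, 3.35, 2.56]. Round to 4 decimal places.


Step 1: Compute log-barrier.
ln values: [1.5433, 1.209, 0.94]
phi = -(1.5433 + 1.209 + 0.94) = -3.6923
Step 2: Compute augmented objective.
t*f(x) = 4.51*0.46 = 2.0746
Total = 2.0746 - 3.6923 = -1.6177


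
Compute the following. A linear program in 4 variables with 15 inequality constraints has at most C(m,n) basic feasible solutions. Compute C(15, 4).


Each vertex corresponds to some choice of n active constraints out of m, so the number of vertices is at most C(m, n) = m! / (n!(m-n)!).
m = 15, n = 4
Numerator: 15 * 14 * 13 * 12
Denominator: 4! = 24
C(15, 4) = 1365


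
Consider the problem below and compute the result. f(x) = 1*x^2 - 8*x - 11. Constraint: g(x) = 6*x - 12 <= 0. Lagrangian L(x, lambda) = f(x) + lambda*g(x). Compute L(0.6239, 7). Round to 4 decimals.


Step 1: Evaluate f(x).
f(0.6239) = 1*0.6239^2 - 8*0.6239 - 11 = -15.6019
Step 2: Evaluate g(x).
g(0.6239) = 6*0.6239 - 12 = -8.2566
Step 3: Compute Lagrangian.
L = -15.6019 + 7*-8.2566 = -73.3981


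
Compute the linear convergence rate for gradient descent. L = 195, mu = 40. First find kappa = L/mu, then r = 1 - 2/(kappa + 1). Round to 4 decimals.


Step 1: Compute the condition number.
kappa = L/mu = 195/40 = 4.875
Step 2: Compute the convergence rate.
r = 1 - 2/(kappa + 1) = 1 - 2*mu/(L + mu) = (L - mu)/(L + mu) = 155/235 = 0.6596


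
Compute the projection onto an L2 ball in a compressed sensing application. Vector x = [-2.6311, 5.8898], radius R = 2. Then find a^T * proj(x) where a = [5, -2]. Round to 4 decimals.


Step 1: Compute ||x|| (intermediates to 6 decimals).
||x|| = sqrt((-2.6311)^2 + 5.8898^2) = 6.45077
Step 2: Project.
Since ||x|| > R, scale = R/||x|| = 2/6.45077 = 0.310041, proj(x) = scale * x
proj(x) = [-0.815749, 1.826079]
Step 3: Dot product.
a^T * proj(x) = 5*(-0.815749) - 2*1.826079 = -7.7309


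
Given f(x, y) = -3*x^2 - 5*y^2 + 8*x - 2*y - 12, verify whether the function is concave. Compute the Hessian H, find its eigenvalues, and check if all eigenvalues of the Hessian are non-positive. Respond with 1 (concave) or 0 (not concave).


The Hessian of f(x,y) = -3*x^2 - 5*y^2 + 8*x - 2*y - 12 is:
H = [[-6, 0], [0, -10]]
Trace = -6 - 10 = -16
Determinant = -6*-10 - (0)^2 = 60
Discriminant = (-16)^2 - 4*60 = 16.0
Eigenvalues: lambda_1 = -10.0, lambda_2 = -6.0
The function is concave.

1


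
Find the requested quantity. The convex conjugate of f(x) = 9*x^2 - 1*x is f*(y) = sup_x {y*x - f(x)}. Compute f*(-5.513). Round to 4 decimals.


f*(y) = sup_x {y*x - a*x^2 - b*x} = sup_x {(y-b)*x - a*x^2}
FOC: (y - b) - 2a*x = 0 => x* = (y - b)/(2a)
x* = (-5.513 + 1)/(2*9) = -0.2507
f*(-5.513) = (y-b)^2/(4a) = (-5.513 + 1)^2/(4*9)
= 20.3672/36 = 0.5658


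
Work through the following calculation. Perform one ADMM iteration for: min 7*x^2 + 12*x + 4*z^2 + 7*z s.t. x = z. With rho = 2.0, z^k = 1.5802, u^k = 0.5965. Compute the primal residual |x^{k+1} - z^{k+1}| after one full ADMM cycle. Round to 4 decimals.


ADMM iteration with rho = 2.0, z^k = 1.5802, u^k = 0.5965
Step 1: x-update.
Minimize 7*x^2 + 12*x + (2.0/2)*(x - 1.5802 + 0.5965)^2
FOC: (2*7 + 2.0)*x = -12 + 2.0*(1.5802 - 0.5965)
x^{k+1} = -0.627
Step 2: z-update.
Minimize 4*z^2 + 7*z + (2.0/2)*(-0.627 - z + 0.5965)^2
FOC: (2*4 + 2.0)*z = -7 + 2.0*(-0.627 + 0.5965)
z^{k+1} = -0.7061
Step 3: u-update.
u^{k+1} = 0.5965 - 0.627 + 0.7061 = 0.6756
Step 4: Primal residual = |-0.627 + 0.7061| = 0.0791


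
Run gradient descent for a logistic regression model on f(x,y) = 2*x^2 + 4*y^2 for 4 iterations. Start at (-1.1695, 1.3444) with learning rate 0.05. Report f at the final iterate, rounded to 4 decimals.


Gradient descent on f(x,y) = 2*x^2 + 4*y^2.
Starting point: (-1.1695, 1.3444), alpha = 0.05
Step 1: grad_x = 2*2*-1.1695 = -4.678, grad_y = 2*4*1.3444 = 10.7552
  x_1 = -1.1695 - 0.05*-4.678 = -0.9356
  y_1 = 1.3444 - 0.05*10.7552 = 0.8066
Step 2: grad_x = 2*2*-0.9356 = -3.7424, grad_y = 2*4*0.8066 = 6.4531
  x_2 = -0.9356 - 0.05*-3.7424 = -0.7485
  y_2 = 0.8066 - 0.05*6.4531 = 0.484
Step 3: grad_x = 2*2*-0.7485 = -2.9939, grad_y = 2*4*0.484 = 3.8719
  x_3 = -0.7485 - 0.05*-2.9939 = -0.5988
  y_3 = 0.484 - 0.05*3.8719 = 0.2904
Step 4: grad_x = 2*2*-0.5988 = -2.3951, grad_y = 2*4*0.2904 = 2.3231
  x_4 = -0.5988 - 0.05*-2.3951 = -0.479
  y_4 = 0.2904 - 0.05*2.3231 = 0.1742
f(-0.479, 0.1742) = 2*(-0.479)^2 + 4*0.1742^2 = 0.5804


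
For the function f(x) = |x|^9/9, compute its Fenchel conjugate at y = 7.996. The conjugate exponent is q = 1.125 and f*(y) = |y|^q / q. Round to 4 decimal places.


The conjugate exponent q satisfies 1/p + 1/q = 1.
p = 9, so q = 9/(9 - 1) = 1.125
|y|^q = 7.996^1.125 = 10.3689
f*(7.996) = 10.3689 / 1.125 = 9.2168


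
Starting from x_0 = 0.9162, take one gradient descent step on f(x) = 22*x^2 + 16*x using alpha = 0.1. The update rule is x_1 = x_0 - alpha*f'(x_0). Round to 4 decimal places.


We compute the gradient at x_0 and apply the update.
f'(x) = 44*x + 16
f'(0.9162) = 44*0.9162 + 16 = 56.3128
x_1 = 0.9162 - 0.1*56.3128 = -4.7151


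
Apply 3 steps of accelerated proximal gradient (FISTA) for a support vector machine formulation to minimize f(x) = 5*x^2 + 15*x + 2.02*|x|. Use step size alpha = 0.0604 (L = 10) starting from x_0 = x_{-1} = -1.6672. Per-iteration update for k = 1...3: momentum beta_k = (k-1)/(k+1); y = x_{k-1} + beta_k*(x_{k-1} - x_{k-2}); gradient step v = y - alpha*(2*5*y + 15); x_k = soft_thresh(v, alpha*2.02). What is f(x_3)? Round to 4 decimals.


FISTA on f(x) = 5*x^2 + 15*x + 2.02*|x|
L = 10, alpha = 0.0604
Iteration 1: beta = 0.0, y = -1.6672 + 0.0*(-1.6672 + 1.6672) = -1.6672
  grad(y) = -1.672, v = y - alpha*grad = -1.5662
  prox(v) = soft_thresh(-1.5662, 0.122) = -1.4442
Iteration 2: beta = 0.3333, y = -1.4442 + 0.3333*(-1.4442 + 1.6672) = -1.3699
  grad(y) = 1.3013, v = y - alpha*grad = -1.4485
  prox(v) = soft_thresh(-1.4485, 0.122) = -1.3265
Iteration 3: beta = 0.5, y = -1.3265 + 0.5*(-1.3265 + 1.4442) = -1.2676
  grad(y) = 2.3241, v = y - alpha*grad = -1.408
  prox(v) = soft_thresh(-1.408, 0.122) = -1.286
f(x_3) = 5*(-1.286)^2 + 15*(-1.286) + 2.02*|-1.286| = -8.4233


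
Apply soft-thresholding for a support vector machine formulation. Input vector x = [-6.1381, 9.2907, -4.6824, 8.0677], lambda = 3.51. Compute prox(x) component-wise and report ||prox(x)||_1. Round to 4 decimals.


Soft-thresholding with lambda = 3.51:
prox(-6.1381) = sign(-6.1381)*max(|-6.1381| - 3.51, 0) = -2.6281
prox(9.2907) = sign(9.2907)*max(|9.2907| - 3.51, 0) = 5.7807
prox(-4.6824) = sign(-4.6824)*max(|-4.6824| - 3.51, 0) = -1.1724
prox(8.0677) = sign(8.0677)*max(|8.0677| - 3.51, 0) = 4.5577
prox(x) = [-2.6281, 5.7807, -1.1724, 4.5577]
||prox(x)||_1 = 2.6281 + 5.7807 + 1.1724 + 4.5577 = 14.1389


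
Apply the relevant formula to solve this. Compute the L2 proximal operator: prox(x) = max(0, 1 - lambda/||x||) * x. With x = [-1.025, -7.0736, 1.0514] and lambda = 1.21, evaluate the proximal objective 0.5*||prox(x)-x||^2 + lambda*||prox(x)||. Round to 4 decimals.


Step 1: Compute ||x||.
||x|| = 7.2244
Step 2: Compute scaling factor.
scale = max(0, 1 - 1.21/7.2244) = 0.8325
Step 3: prox(x) = [-0.8533, -5.8889, 0.8753]
||prox(x)|| = 6.0144
Step 4: Proximal objective.
0.5*||prox-x||^2 = 0.7321
lambda*||prox|| = 7.2774
Total = 8.0095


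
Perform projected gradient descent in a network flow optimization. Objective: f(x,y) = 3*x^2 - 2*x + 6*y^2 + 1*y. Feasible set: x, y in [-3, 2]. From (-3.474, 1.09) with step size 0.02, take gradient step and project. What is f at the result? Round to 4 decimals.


Step 1: Compute gradient at (-3.474, 1.09).
grad_x = 2*3*-3.474 - 2 = -22.844
grad_y = 2*6*1.09 + 1 = 14.08
Step 2: Gradient step.
x_raw = -3.474 - 0.02*-22.844 = -3.0171
y_raw = 1.09 - 0.02*14.08 = 0.8084
Step 3: Project onto [-3, 2].
x_proj = clip(-3.0171) = -3.0
y_proj = clip(0.8084) = 0.8084
Step 4: Evaluate f.
f(-3.0, 0.8084) = 37.7295


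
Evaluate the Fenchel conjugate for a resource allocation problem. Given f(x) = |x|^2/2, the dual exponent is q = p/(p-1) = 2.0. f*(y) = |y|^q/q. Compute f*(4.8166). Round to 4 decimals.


The conjugate exponent q satisfies 1/p + 1/q = 1.
p = 2, so q = 2/(2 - 1) = 2.0
|y|^q = 4.8166^2.0 = 23.1996
f*(4.8166) = 23.1996 / 2.0 = 11.5998


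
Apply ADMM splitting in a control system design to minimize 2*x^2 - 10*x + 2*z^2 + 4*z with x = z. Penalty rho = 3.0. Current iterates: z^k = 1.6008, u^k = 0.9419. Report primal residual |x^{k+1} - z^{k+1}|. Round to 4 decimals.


ADMM iteration with rho = 3.0, z^k = 1.6008, u^k = 0.9419
Step 1: x-update.
Minimize 2*x^2 - 10*x + (3.0/2)*(x - 1.6008 + 0.9419)^2
FOC: (2*2 + 3.0)*x = 10 + 3.0*(1.6008 - 0.9419)
x^{k+1} = 1.711
Step 2: z-update.
Minimize 2*z^2 + 4*z + (3.0/2)*(1.711 - z + 0.9419)^2
FOC: (2*2 + 3.0)*z = -4 + 3.0*(1.711 + 0.9419)
z^{k+1} = 0.5655
Step 3: u-update.
u^{k+1} = 0.9419 + 1.711 - 0.5655 = 2.0873
Step 4: Primal residual = |1.711 - 0.5655| = 1.1454


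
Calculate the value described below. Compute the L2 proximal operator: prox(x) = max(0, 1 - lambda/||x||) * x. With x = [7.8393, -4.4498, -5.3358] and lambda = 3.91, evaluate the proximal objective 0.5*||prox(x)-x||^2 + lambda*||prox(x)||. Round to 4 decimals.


Step 1: Compute ||x||.
||x|| = 10.475
Step 2: Compute scaling factor.
scale = max(0, 1 - 3.91/10.475) = 0.6267
Step 3: prox(x) = [4.9131, -2.7888, -3.3441]
||prox(x)|| = 6.565
Step 4: Proximal objective.
0.5*||prox-x||^2 = 7.6441
lambda*||prox|| = 25.6692
Total = 33.3133


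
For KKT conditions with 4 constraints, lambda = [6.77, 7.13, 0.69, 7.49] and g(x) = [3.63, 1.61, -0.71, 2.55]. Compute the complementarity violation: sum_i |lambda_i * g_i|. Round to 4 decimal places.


KKT complementary slackness check:
lambda_1 * g_1 = 6.77 * 3.63 = 24.5751
lambda_2 * g_2 = 7.13 * 1.61 = 11.4793
lambda_3 * g_3 = 0.69 * -0.71 = -0.4899
lambda_4 * g_4 = 7.49 * 2.55 = 19.0995
Total violation = 24.5751 + 11.4793 + 0.4899 + 19.0995 = 55.6438


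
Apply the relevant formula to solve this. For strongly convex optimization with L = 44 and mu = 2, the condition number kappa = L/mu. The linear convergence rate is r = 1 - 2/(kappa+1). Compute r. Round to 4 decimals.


Step 1: Compute the condition number.
kappa = L/mu = 44/2 = 22.0
Step 2: Compute the convergence rate.
r = 1 - 2/(kappa + 1) = 1 - 2*mu/(L + mu) = (L - mu)/(L + mu) = 42/46 = 0.913


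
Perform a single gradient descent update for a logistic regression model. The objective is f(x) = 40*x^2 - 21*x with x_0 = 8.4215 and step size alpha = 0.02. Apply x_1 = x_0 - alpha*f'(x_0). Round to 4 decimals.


We compute the gradient at x_0 and apply the update.
f'(x) = 80*x - 21
f'(8.4215) = 80*8.4215 - 21 = 652.72
x_1 = 8.4215 - 0.02*652.72 = -4.6329


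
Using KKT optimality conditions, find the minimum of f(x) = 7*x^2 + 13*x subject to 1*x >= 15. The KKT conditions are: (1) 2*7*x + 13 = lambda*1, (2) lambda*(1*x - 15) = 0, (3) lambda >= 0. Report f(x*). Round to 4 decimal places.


Step 1: Try lambda = 0 (constraint inactive).
x_unc = -13/(2*7) = -0.9286
Check: 1*-0.9286 = -0.9286 < 15 -- violated!
Step 2: Constraint must be active: 1*x = 15
x* = 15/1 = 15.0
lambda = (2*7*15.0 + 13)/1 = 223.0
Step 3: Compute optimal value.
f(x*) = 7*15.0^2 + 13*15.0 = 1770.0


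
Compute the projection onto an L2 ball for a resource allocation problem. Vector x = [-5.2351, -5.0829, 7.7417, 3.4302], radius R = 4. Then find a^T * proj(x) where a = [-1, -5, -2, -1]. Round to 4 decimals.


Step 1: Compute ||x|| (intermediates to 6 decimals).
||x|| = sqrt((-5.2351)^2 + (-5.0829)^2 + 7.7417^2 + 3.4302^2) = 11.177761
Step 2: Project.
Since ||x|| > R, scale = R/||x|| = 4/11.177761 = 0.357853, proj(x) = scale * x
proj(x) = [-1.873396, -1.818931, 2.770391, 1.227507]
Step 3: Dot product.
a^T * proj(x) = -1*(-1.873396) - 5*(-1.818931) - 2*2.770391 - 1*1.227507 = 4.1998


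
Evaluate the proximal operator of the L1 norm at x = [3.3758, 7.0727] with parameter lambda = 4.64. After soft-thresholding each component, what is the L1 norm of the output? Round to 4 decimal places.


Soft-thresholding with lambda = 4.64:
prox(3.3758) = sign(3.3758)*max(|3.3758| - 4.64, 0) = 0.0
prox(7.0727) = sign(7.0727)*max(|7.0727| - 4.64, 0) = 2.4327
prox(x) = [0.0, 2.4327]
||prox(x)||_1 = 0.0 + 2.4327 = 2.4327


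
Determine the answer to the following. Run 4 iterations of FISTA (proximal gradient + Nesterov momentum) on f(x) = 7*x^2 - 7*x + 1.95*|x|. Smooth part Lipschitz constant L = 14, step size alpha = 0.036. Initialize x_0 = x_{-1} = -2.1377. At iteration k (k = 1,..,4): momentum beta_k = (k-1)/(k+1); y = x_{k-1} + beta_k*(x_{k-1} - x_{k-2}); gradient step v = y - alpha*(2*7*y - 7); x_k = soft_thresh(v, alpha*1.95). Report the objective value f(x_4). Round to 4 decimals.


FISTA on f(x) = 7*x^2 - 7*x + 1.95*|x|
L = 14, alpha = 0.036
Iteration 1: beta = 0.0, y = -2.1377 + 0.0*(-2.1377 + 2.1377) = -2.1377
  grad(y) = -36.9278, v = y - alpha*grad = -0.8083
  prox(v) = soft_thresh(-0.8083, 0.0702) = -0.7381
Iteration 2: beta = 0.3333, y = -0.7381 + 0.3333*(-0.7381 + 2.1377) = -0.2716
  grad(y) = -10.8019, v = y - alpha*grad = 0.1173
  prox(v) = soft_thresh(0.1173, 0.0702) = 0.0471
Iteration 3: beta = 0.5, y = 0.0471 + 0.5*(0.0471 + 0.7381) = 0.4397
  grad(y) = -0.8441, v = y - alpha*grad = 0.4701
  prox(v) = soft_thresh(0.4701, 0.0702) = 0.3999
Iteration 4: beta = 0.6, y = 0.3999 + 0.6*(0.3999 - 0.0471) = 0.6116
  grad(y) = 1.5619, v = y - alpha*grad = 0.5553
  prox(v) = soft_thresh(0.5553, 0.0702) = 0.4851
f(x_4) = 7*0.4851^2 - 7*0.4851 + 1.95*|0.4851| = -0.8024


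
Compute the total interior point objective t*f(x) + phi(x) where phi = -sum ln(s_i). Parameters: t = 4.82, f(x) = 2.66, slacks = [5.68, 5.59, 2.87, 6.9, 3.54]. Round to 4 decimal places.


Step 1: Compute log-barrier.
ln values: [1.737, 1.721, 1.0543, 1.9315, 1.2641]
phi = -(1.737 + 1.721 + 1.0543 + 1.9315 + 1.2641) = -7.7079
Step 2: Compute augmented objective.
t*f(x) = 4.82*2.66 = 12.8212
Total = 12.8212 - 7.7079 = 5.1133


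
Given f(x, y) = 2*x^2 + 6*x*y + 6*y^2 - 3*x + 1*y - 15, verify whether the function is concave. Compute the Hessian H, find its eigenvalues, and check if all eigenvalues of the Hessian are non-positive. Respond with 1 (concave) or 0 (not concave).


The Hessian of f(x,y) = 2*x^2 + 6*x*y + 6*y^2 - 3*x + 1*y - 15 is:
H = [[4, 6], [6, 12]]
Trace = 4 + 12 = 16
Determinant = 4*12 - (6)^2 = 12
Discriminant = (16)^2 - 4*12 = 208.0
Eigenvalues: lambda_1 = 0.7889, lambda_2 = 15.2111
The function is not concave.

0


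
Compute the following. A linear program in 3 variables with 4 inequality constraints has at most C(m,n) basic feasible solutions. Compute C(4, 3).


Each vertex corresponds to some choice of n active constraints out of m, so the number of vertices is at most C(m, n) = m! / (n!(m-n)!).
m = 4, n = 3
Numerator: 4 * 3 * 2
Denominator: 3! = 6
C(4, 3) = 4


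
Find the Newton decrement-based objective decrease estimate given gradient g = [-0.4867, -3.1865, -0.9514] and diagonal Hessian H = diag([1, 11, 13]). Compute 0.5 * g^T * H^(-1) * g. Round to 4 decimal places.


Step 1: H is diagonal, so H^(-1) * g = [-0.4867, -0.2897, -0.0732].
Step 2: g^T H^(-1) g = sum_i g_i^2 / H_ii
  = (-0.4867)^2/1 + (-3.1865)^2/11 + (-0.9514)^2/13
  = 0.2369 + 0.9231 + 0.0696 = 1.2296
Step 3: Objective decrease = 0.5 * g^T H^(-1) g = 0.6148


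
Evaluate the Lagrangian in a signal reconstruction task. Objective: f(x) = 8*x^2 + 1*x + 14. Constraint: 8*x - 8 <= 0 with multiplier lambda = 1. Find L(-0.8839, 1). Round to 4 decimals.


Step 1: Evaluate f(x).
f(-0.8839) = 8*(-0.8839)^2 + 1*(-0.8839) + 14 = 19.3663
Step 2: Evaluate g(x).
g(-0.8839) = 8*-0.8839 - 8 = -15.0712
Step 3: Compute Lagrangian.
L = 19.3663 + 1*-15.0712 = 4.2951


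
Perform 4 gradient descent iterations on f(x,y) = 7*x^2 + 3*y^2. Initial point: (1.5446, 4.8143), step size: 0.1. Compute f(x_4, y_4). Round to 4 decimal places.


Gradient descent on f(x,y) = 7*x^2 + 3*y^2.
Starting point: (1.5446, 4.8143), alpha = 0.1
Step 1: grad_x = 2*7*1.5446 = 21.6244, grad_y = 2*3*4.8143 = 28.8858
  x_1 = 1.5446 - 0.1*21.6244 = -0.6178
  y_1 = 4.8143 - 0.1*28.8858 = 1.9257
Step 2: grad_x = 2*7*-0.6178 = -8.6498, grad_y = 2*3*1.9257 = 11.5543
  x_2 = -0.6178 - 0.1*-8.6498 = 0.2471
  y_2 = 1.9257 - 0.1*11.5543 = 0.7703
Step 3: grad_x = 2*7*0.2471 = 3.4599, grad_y = 2*3*0.7703 = 4.6217
  x_3 = 0.2471 - 0.1*3.4599 = -0.0989
  y_3 = 0.7703 - 0.1*4.6217 = 0.3081
Step 4: grad_x = 2*7*-0.0989 = -1.384, grad_y = 2*3*0.3081 = 1.8487
  x_4 = -0.0989 - 0.1*-1.384 = 0.0395
  y_4 = 0.3081 - 0.1*1.8487 = 0.1232
f(0.0395, 0.1232) = 7*0.0395^2 + 3*0.1232^2 = 0.0565


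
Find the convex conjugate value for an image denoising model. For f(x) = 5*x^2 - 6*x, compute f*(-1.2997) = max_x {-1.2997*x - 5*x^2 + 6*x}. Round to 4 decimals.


f*(y) = sup_x {y*x - a*x^2 - b*x} = sup_x {(y-b)*x - a*x^2}
FOC: (y - b) - 2a*x = 0 => x* = (y - b)/(2a)
x* = (-1.2997 + 6)/(2*5) = 0.47
f*(-1.2997) = (y-b)^2/(4a) = (-1.2997 + 6)^2/(4*5)
= 22.0928/20 = 1.1046


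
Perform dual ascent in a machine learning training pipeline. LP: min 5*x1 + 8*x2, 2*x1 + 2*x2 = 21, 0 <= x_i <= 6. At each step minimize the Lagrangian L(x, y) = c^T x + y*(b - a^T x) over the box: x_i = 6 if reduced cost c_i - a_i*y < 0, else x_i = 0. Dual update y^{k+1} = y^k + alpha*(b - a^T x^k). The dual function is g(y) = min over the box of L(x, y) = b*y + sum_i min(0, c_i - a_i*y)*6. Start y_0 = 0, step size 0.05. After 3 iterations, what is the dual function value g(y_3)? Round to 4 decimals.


Dual ascent for LP: min 5*x1 + 8*x2, 2*x1 + 2*x2 = 21, 0 <= x_i <= 6
Step 1: y^k = 0.0, reduced costs: (5.0, 8.0)
  x^k = (0.0, 0.0), subgradient = b - a^T x = 21.0
  y^{k+1} = 0.0 + 0.05*21.0 = 1.05
Step 2: y^k = 1.05, reduced costs: (2.9, 5.9)
  x^k = (0.0, 0.0), subgradient = b - a^T x = 21.0
  y^{k+1} = 1.05 + 0.05*21.0 = 2.1
Step 3: y^k = 2.1, reduced costs: (0.8, 3.8)
  x^k = (0.0, 0.0), subgradient = b - a^T x = 21.0
  y^{k+1} = 2.1 + 0.05*21.0 = 3.15
Dual objective at y_3 = 3.15: reduced costs (-1.3, 1.7), box minimizer x = (6.0, 0.0)
g(y_3) = b*y + (c1 - a1*y)*x1 + (c2 - a2*y)*x2 = 21*3.15 + (-1.3)*6.0 + 1.7*0.0 = 66.15 - 7.8 + 0.0 = 58.35
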